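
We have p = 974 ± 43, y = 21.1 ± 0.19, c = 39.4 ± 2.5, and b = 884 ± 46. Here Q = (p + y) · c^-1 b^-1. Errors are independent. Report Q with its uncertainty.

Let u = p + y = 995. δu = √(δp² + δy²) = √(1850 + 0.0361) = 43.0, so δu/u = 0.0432.
Q is then a monomial in u, c, b:
δQ/Q = √((δu/u)² + (-1·δc/c)² + (-1·δb/b)²) = √(0.00187 + 0.00403 + 0.00271) = 0.0927
Q = 0.0286, so δQ = 0.0927 × 0.0286 = 0.00265.

0.0286 ± 0.00265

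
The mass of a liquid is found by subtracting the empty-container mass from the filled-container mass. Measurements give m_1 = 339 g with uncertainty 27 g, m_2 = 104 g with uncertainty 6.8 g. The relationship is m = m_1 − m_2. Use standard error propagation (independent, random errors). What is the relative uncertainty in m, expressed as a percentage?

11.8%

Sums and differences: (δm)² = Σ (cᵢ δxᵢ)².
  (δm_1)² = 729;  (δm_2)² = 46.2
δm = √(775) = 27.8 g
m = 235 g, so δm/m = 27.8/235 = 0.118.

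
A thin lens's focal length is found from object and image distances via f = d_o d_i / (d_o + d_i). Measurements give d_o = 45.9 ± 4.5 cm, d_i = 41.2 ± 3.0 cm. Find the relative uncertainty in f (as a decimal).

0.0602

∂f/∂d_o = (d_i/(d_o+d_i))² = 0.224;  ∂f/∂d_i = (d_o/(d_o+d_i))² = 0.278
δf = √((∂f/∂d_o · δd_o)² + (∂f/∂d_i · δd_i)²) = √(1.01 + 0.694) = 1.31 cm
f = 21.7 cm, so δf/f = 1.31/21.7 = 0.0602.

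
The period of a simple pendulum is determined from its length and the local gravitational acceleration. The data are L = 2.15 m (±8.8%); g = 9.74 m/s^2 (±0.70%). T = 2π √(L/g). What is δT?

0.130 s

Since T is a product/quotient, work with relative uncertainties:
  (½·δL/L)² = (0.5×0.0880)² = 0.00194;  (−½·δg/g)² = (-0.5×0.00700)² = 1.22e-05
δT/T = √(0.00195) = 0.0441
T = 2.95 s, so δT = 0.0441 × 2.95 = 0.130 s.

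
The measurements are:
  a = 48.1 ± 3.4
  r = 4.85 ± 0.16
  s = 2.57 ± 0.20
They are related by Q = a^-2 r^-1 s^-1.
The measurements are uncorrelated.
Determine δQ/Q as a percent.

16.5%

Q is a product of powers, so relative uncertainties combine in quadrature:
  (-2·δa/a)² = (-2×0.0707)² = 0.0200;  (-1·δr/r)² = (-1×0.0330)² = 0.00109;  (-1·δs/s)² = (-1×0.0778)² = 0.00606
δQ/Q = √(0.0271) = 0.165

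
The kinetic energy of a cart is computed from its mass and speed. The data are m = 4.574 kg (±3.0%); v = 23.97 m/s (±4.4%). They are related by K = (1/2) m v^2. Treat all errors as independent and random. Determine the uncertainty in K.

122 J

Each factor contributes (exponent × relative error)² to (δK/K)²:
  (1·δm/m)² = (1×0.0300)² = 0.000900;  (2·δv/v)² = (2×0.0440)² = 0.00774
δK/K = √(0.00864) = 0.0930
K = 1314 J, so δK = 0.0930 × 1314 = 122 J.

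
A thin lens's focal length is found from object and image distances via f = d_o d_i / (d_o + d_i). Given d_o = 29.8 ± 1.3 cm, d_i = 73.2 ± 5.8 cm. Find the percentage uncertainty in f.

∂f/∂d_o = (d_i/(d_o+d_i))² = 0.505;  ∂f/∂d_i = (d_o/(d_o+d_i))² = 0.0837
δf = √((∂f/∂d_o · δd_o)² + (∂f/∂d_i · δd_i)²) = √(0.431 + 0.236) = 0.817 cm
f = 21.2 cm, so δf/f = 0.817/21.2 = 0.0386.

3.86%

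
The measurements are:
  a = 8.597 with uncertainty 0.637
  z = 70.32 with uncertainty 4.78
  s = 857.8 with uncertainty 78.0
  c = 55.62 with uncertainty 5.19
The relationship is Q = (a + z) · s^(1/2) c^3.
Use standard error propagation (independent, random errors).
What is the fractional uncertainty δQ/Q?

Let u = a + z = 78.92. δu = √(δa² + δz²) = √(0.406 + 22.8) = 4.82, so δu/u = 0.0611.
Q is then a monomial in u, s, c:
δQ/Q = √((δu/u)² + (½·δs/s)² + (3·δc/c)²) = √(0.00373 + 0.00207 + 0.0784) = 0.290

0.290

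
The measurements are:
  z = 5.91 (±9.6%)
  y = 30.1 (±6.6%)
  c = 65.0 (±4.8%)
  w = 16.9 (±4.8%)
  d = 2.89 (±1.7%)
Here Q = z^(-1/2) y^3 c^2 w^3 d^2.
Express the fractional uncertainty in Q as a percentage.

26.9%

Q is a product of powers, so relative uncertainties combine in quadrature:
  (−½·δz/z)² = (-0.5×0.0960)² = 0.00230;  (3·δy/y)² = (3×0.0660)² = 0.0392;  (2·δc/c)² = (2×0.0480)² = 0.00922;  (3·δw/w)² = (3×0.0480)² = 0.0207;  (2·δd/d)² = (2×0.0170)² = 0.00116
δQ/Q = √(0.0726) = 0.269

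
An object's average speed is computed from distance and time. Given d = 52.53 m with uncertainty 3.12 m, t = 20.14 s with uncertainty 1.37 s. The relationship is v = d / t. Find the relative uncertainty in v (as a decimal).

0.0903

v is a product of powers, so relative uncertainties combine in quadrature:
  (1·δd/d)² = (1×0.0594)² = 0.00353;  (-1·δt/t)² = (-1×0.0680)² = 0.00463
δv/v = √(0.00815) = 0.0903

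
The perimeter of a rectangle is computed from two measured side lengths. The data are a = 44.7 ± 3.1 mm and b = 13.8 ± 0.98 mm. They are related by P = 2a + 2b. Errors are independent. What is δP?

6.50 mm

Sums and differences: (δP)² = Σ (cᵢ δxᵢ)².
  (2·δa)² = 38.4;  (2·δb)² = 3.84
δP = √(42.3) = 6.50 mm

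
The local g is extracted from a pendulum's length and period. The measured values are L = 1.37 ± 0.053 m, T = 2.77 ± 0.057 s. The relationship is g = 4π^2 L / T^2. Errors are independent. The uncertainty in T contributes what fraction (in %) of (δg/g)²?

53.1%

(δg/g)² = (1·δL/L)² + (-2·δT/T)²
  L term: (1×0.0387)² = 0.00150
  T term: (-2×0.0206)² = 0.00169
Total = 0.00319. Share from T = 0.00169/0.00319 = 0.531.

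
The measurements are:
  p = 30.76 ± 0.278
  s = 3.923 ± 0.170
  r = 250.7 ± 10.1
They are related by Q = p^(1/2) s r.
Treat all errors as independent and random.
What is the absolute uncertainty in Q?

324

Products/powers → add relative errors in quadrature, weighted by exponent:
  (½·δp/p)² = (0.5×0.00904)² = 2.04e-05;  (1·δs/s)² = (1×0.0433)² = 0.00188;  (1·δr/r)² = (1×0.0403)² = 0.00162
δQ/Q = √(0.00352) = 0.0593
Q = 5455, so δQ = 0.0593 × 5455 = 324.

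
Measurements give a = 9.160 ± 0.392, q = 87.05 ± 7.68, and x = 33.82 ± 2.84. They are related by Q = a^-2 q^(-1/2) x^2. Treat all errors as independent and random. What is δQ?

0.283

Products/powers → add relative errors in quadrature, weighted by exponent:
  (-2·δa/a)² = (-2×0.0428)² = 0.00733;  (−½·δq/q)² = (-0.5×0.0882)² = 0.00195;  (2·δx/x)² = (2×0.0840)² = 0.0282
δQ/Q = √(0.0375) = 0.194
Q = 1.461, so δQ = 0.194 × 1.461 = 0.283.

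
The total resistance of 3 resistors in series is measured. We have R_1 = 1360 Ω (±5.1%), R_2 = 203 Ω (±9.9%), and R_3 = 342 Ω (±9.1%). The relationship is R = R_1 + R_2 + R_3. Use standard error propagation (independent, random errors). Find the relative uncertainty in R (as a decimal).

0.0413

Sums and differences: (δR)² = Σ (cᵢ δxᵢ)².
  (δR_1)² = 4810;  (δR_2)² = 404;  (δR_3)² = 969
δR = √(6180) = 78.6 Ω
R = 1900 Ω, so δR/R = 78.6/1900 = 0.0413.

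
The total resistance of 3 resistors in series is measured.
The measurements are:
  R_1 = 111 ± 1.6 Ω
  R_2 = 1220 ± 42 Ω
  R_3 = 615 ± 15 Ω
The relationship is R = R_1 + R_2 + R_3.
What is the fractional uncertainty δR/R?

Sums and differences: (δR)² = Σ (cᵢ δxᵢ)².
  (δR_1)² = 2.56;  (δR_2)² = 1760;  (δR_3)² = 225
δR = √(1990) = 44.6 Ω
R = 1950 Ω, so δR/R = 44.6/1950 = 0.0229.

0.0229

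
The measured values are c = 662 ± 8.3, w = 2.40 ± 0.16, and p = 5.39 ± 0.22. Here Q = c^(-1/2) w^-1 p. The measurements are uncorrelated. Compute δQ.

0.00685

Each factor contributes (exponent × relative error)² to (δQ/Q)²:
  (−½·δc/c)² = (-0.5×0.0125)² = 3.93e-05;  (-1·δw/w)² = (-1×0.0667)² = 0.00444;  (1·δp/p)² = (1×0.0408)² = 0.00167
δQ/Q = √(0.00615) = 0.0784
Q = 0.0873, so δQ = 0.0784 × 0.0873 = 0.00685.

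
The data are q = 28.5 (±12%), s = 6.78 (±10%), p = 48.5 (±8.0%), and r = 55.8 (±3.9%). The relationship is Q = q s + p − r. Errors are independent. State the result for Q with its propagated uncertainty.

Let w = q·s = 193. δw/w = √((1·δq/q)² + (1·δs/s)²) = √(0.0144 + 0.0100) = 0.156, so δw = 30.2.
Q = w + p − r: δQ = √(δw² + δp² + δr²) = √(911 + 15.1 + 4.74) = 30.5
Q = 186.

186 ± 30.5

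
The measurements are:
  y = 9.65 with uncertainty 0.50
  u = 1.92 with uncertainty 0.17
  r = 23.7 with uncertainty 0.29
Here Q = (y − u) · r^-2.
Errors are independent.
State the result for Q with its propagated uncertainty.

Let w = y − u = 7.73. δw = √(δy² + δu²) = √(0.250 + 0.0289) = 0.528, so δw/w = 0.0683.
Q is then a monomial in w, r:
δQ/Q = √((δw/w)² + (-2·δr/r)²) = √(0.00467 + 0.000599) = 0.0726
Q = 0.0138, so δQ = 0.0726 × 0.0138 = 0.000999.

0.0138 ± 0.000999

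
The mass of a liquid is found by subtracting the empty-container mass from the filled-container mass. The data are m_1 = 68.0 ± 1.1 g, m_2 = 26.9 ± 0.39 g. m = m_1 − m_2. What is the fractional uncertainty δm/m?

0.0284

Absolute uncertainties add in quadrature for a linear combination:
  (δm_1)² = 1.21;  (δm_2)² = 0.152
δm = √(1.36) = 1.17 g
m = 41.1 g, so δm/m = 1.17/41.1 = 0.0284.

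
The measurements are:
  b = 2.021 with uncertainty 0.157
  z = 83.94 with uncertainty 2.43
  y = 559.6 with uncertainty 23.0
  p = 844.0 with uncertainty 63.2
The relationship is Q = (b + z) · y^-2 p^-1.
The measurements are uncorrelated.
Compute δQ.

Let u = b + z = 85.96. δu = √(δb² + δz²) = √(0.0246 + 5.90) = 2.44, so δu/u = 0.0283.
Q is then a monomial in u, y, p:
δQ/Q = √((δu/u)² + (-2·δy/y)² + (-1·δp/p)²) = √(0.000802 + 0.00676 + 0.00561) = 0.115
Q = 3.252e-07, so δQ = 0.115 × 3.252e-07 = 3.73e-08.

3.73e-08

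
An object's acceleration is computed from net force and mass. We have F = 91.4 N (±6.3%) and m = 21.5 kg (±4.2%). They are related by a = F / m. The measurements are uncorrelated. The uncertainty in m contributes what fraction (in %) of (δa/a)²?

(δa/a)² = (1·δF/F)² + (-1·δm/m)²
  F term: (1×0.0630)² = 0.00397
  m term: (-1×0.0420)² = 0.00176
Total = 0.00573. Share from m = 0.00176/0.00573 = 0.308.

30.8%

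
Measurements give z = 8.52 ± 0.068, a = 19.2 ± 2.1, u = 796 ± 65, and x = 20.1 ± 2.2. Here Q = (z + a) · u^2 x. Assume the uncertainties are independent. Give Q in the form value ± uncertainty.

Let w = z + a = 27.7. δw = √(δz² + δa²) = √(0.00462 + 4.41) = 2.10, so δw/w = 0.0758.
Q is then a monomial in w, u, x:
δQ/Q = √((δw/w)² + (2·δu/u)² + (1·δx/x)²) = √(0.00575 + 0.0267 + 0.0120) = 0.211
Q = 3.53e+08, so δQ = 0.211 × 3.53e+08 = 7.44e+07.

(3.53 ± 0.744) × 10^8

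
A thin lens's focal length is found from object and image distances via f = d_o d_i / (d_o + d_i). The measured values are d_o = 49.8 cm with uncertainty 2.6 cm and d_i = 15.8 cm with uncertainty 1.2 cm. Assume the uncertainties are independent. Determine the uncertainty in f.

∂f/∂d_o = (d_i/(d_o+d_i))² = 0.0580;  ∂f/∂d_i = (d_o/(d_o+d_i))² = 0.576
δf = √((∂f/∂d_o · δd_o)² + (∂f/∂d_i · δd_i)²) = √(0.0227 + 0.478) = 0.708 cm

0.708 cm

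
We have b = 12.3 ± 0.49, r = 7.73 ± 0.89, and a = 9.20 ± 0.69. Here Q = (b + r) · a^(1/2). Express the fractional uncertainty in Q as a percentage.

6.31%

Let u = b + r = 20.0. δu = √(δb² + δr²) = √(0.240 + 0.792) = 1.02, so δu/u = 0.0507.
Q is then a monomial in u, a:
δQ/Q = √((δu/u)² + (½·δa/a)²) = √(0.00257 + 0.00141) = 0.0631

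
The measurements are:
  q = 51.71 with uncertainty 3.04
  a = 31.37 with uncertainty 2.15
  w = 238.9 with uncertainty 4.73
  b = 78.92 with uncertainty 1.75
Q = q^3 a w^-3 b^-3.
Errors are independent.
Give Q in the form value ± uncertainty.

(6.472 ± 1.35) × 10^-7

Relative error in a monomial: (δQ/Q)² = Σ (nᵢ · δxᵢ/xᵢ)².
  (3·δq/q)² = (3×0.0588)² = 0.0311;  (1·δa/a)² = (1×0.0685)² = 0.00470;  (-3·δw/w)² = (-3×0.0198)² = 0.00353;  (-3·δb/b)² = (-3×0.0222)² = 0.00443
δQ/Q = √(0.0438) = 0.209
Q = 6.472e-07, so δQ = 0.209 × 6.472e-07 = 1.35e-07.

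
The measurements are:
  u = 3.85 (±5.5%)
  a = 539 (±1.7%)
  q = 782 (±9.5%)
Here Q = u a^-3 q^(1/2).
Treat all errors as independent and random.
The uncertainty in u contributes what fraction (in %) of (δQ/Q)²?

38.4%

(δQ/Q)² = (1·δu/u)² + (-3·δa/a)² + (½·δq/q)²
  u term: (1×0.0550)² = 0.00302
  a term: (-3×0.0170)² = 0.00260
  q term: (0.5×0.0950)² = 0.00226
Total = 0.00788. Share from u = 0.00302/0.00788 = 0.384.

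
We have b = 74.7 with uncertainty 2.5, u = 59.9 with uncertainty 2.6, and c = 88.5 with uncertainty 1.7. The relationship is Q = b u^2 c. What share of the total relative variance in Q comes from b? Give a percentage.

(δQ/Q)² = (1·δb/b)² + (2·δu/u)² + (1·δc/c)²
  b term: (1×0.0335)² = 0.00112
  u term: (2×0.0434)² = 0.00754
  c term: (1×0.0192)² = 0.000369
Total = 0.00903. Share from b = 0.00112/0.00903 = 0.124.

12.4%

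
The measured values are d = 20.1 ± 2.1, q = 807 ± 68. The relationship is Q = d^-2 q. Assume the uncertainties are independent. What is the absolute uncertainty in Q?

For a monomial Q ∝ d^-2, q, fractional errors add in quadrature:
  (-2·δd/d)² = (-2×0.104)² = 0.0437;  (1·δq/q)² = (1×0.0843)² = 0.00710
δQ/Q = √(0.0508) = 0.225
Q = 2.00, so δQ = 0.225 × 2.00 = 0.450.

0.450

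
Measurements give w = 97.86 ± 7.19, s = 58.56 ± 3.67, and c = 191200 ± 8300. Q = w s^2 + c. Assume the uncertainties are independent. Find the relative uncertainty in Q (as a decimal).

Let p = w·s^2 = 335600. δp/p = √((1·δw/w)² + (2·δs/s)²) = √(0.00540 + 0.0157) = 0.145, so δp = 48800.
Q = p + c: δQ = √(δp² + δc²) = √(2.38e+09 + 6.89e+07) = 49500
Q = 526800, so δQ/Q = 49500/526800 = 0.0939.

0.0939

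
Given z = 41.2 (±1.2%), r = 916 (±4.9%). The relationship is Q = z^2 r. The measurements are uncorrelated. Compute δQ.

Each factor contributes (exponent × relative error)² to (δQ/Q)²:
  (2·δz/z)² = (2×0.0120)² = 0.000576;  (1·δr/r)² = (1×0.0490)² = 0.00240
δQ/Q = √(0.00298) = 0.0546
Q = 1.55e+06, so δQ = 0.0546 × 1.55e+06 = 84800.

84800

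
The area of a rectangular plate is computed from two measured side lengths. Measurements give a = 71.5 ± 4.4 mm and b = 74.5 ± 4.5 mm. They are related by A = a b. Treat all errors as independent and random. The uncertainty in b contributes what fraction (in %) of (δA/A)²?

(δA/A)² = (1·δa/a)² + (1·δb/b)²
  a term: (1×0.0615)² = 0.00379
  b term: (1×0.0604)² = 0.00365
Total = 0.00744. Share from b = 0.00365/0.00744 = 0.491.

49.1%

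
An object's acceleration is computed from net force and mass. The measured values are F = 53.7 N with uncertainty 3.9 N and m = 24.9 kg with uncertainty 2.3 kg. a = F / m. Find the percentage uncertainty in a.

11.8%

For a monomial a ∝ F, m^-1, fractional errors add in quadrature:
  (1·δF/F)² = (1×0.0726)² = 0.00527;  (-1·δm/m)² = (-1×0.0924)² = 0.00853
δa/a = √(0.0138) = 0.118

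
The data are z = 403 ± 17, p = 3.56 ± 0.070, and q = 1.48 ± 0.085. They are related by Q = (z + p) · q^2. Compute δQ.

Let u = z + p = 407. δu = √(δz² + δp²) = √(289 + 0.00490) = 17.0, so δu/u = 0.0418.
Q is then a monomial in u, q:
δQ/Q = √((δu/u)² + (2·δq/q)²) = √(0.00175 + 0.0132) = 0.122
Q = 891, so δQ = 0.122 × 891 = 109.

109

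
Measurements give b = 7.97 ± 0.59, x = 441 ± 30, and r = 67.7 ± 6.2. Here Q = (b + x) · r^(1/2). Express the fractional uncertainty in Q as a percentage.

Let u = b + x = 449. δu = √(δb² + δx²) = √(0.348 + 900) = 30.0, so δu/u = 0.0668.
Q is then a monomial in u, r:
δQ/Q = √((δu/u)² + (½·δr/r)²) = √(0.00447 + 0.00210) = 0.0810

8.10%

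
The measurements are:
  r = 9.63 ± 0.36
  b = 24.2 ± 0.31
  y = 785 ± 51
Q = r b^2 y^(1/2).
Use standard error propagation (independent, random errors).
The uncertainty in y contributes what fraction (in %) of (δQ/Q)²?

33.9%

(δQ/Q)² = (1·δr/r)² + (2·δb/b)² + (½·δy/y)²
  r term: (1×0.0374)² = 0.00140
  b term: (2×0.0128)² = 0.000656
  y term: (0.5×0.0650)² = 0.00106
Total = 0.00311. Share from y = 0.00106/0.00311 = 0.339.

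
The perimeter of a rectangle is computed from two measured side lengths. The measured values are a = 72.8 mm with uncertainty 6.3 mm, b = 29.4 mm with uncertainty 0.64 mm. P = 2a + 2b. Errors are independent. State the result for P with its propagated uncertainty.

Sums and differences: (δP)² = Σ (cᵢ δxᵢ)².
  (2·δa)² = 159;  (2·δb)² = 1.64
δP = √(160) = 12.7 mm
P = 204 mm.

204 ± 12.7 mm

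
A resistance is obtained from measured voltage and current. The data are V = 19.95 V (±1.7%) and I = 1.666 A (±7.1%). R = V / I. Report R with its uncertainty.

R is a product of powers, so relative uncertainties combine in quadrature:
  (1·δV/V)² = (1×0.0170)² = 0.000289;  (-1·δI/I)² = (-1×0.0710)² = 0.00504
δR/R = √(0.00533) = 0.0730
R = 11.97 Ω, so δR = 0.0730 × 11.97 = 0.874 Ω.

11.97 ± 0.874 Ω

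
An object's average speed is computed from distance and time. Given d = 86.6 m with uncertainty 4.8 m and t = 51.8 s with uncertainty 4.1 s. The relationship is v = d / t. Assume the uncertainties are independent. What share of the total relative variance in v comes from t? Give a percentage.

67.1%

(δv/v)² = (1·δd/d)² + (-1·δt/t)²
  d term: (1×0.0554)² = 0.00307
  t term: (-1×0.0792)² = 0.00626
Total = 0.00934. Share from t = 0.00626/0.00934 = 0.671.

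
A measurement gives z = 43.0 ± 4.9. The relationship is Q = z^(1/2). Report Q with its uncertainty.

Q ∝ z^(1/2), so δQ/Q = |½| · δz/z = 0.5 × 0.114 = 0.0570.
Q = 6.56, so δQ = 0.0570 × 6.56 = 0.374.

6.56 ± 0.374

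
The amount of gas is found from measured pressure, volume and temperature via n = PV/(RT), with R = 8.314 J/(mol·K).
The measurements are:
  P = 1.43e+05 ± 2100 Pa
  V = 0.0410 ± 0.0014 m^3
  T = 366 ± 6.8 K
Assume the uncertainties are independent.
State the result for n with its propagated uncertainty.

n is a product of powers, so relative uncertainties combine in quadrature:
  (1·δP/P)² = (1×0.0147)² = 0.000216;  (1·δV/V)² = (1×0.0341)² = 0.00117;  (-1·δT/T)² = (-1×0.0186)² = 0.000345
δn/n = √(0.00173) = 0.0416
n = 1.93 mol, so δn = 0.0416 × 1.93 = 0.0801 mol.

1.93 ± 0.0801 mol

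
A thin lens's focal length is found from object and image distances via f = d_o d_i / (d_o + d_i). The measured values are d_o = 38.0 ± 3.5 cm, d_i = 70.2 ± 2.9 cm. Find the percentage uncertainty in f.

∂f/∂d_o = (d_i/(d_o+d_i))² = 0.421;  ∂f/∂d_i = (d_o/(d_o+d_i))² = 0.123
δf = √((∂f/∂d_o · δd_o)² + (∂f/∂d_i · δd_i)²) = √(2.17 + 0.128) = 1.52 cm
f = 24.7 cm, so δf/f = 1.52/24.7 = 0.0615.

6.15%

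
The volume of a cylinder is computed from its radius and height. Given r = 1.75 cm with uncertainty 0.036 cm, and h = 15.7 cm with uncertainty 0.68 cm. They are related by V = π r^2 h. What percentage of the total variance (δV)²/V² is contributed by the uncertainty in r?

47.4%

(δV/V)² = (2·δr/r)² + (1·δh/h)²
  r term: (2×0.0206)² = 0.00169
  h term: (1×0.0433)² = 0.00188
Total = 0.00357. Share from r = 0.00169/0.00357 = 0.474.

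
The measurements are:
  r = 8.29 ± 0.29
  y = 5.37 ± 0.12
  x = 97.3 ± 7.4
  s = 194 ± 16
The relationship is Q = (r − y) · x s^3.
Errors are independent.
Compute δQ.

5.81e+08

Let u = r − y = 2.92. δu = √(δr² + δy²) = √(0.0841 + 0.0144) = 0.314, so δu/u = 0.107.
Q is then a monomial in u, x, s:
δQ/Q = √((δu/u)² + (1·δx/x)² + (3·δs/s)²) = √(0.0116 + 0.00578 + 0.0612) = 0.280
Q = 2.07e+09, so δQ = 0.280 × 2.07e+09 = 5.81e+08.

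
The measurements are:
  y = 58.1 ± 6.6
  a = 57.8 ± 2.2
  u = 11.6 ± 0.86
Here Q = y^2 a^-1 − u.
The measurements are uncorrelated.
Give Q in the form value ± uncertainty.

46.8 ± 13.5

Let p = y^2·a^-1 = 58.4. δp/p = √((2·δy/y)² + (-1·δa/a)²) = √(0.0516 + 0.00145) = 0.230, so δp = 13.5.
Q = p − u: δQ = √(δp² + δu²) = √(181 + 0.740) = 13.5
Q = 46.8.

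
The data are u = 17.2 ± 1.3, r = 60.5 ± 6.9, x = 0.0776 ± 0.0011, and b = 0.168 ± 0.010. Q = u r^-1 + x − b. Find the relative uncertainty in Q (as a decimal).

0.207

Let p = u·r^-1 = 0.284. δp/p = √((1·δu/u)² + (-1·δr/r)²) = √(0.00571 + 0.0130) = 0.137, so δp = 0.0389.
Q = p + x − b: δQ = √(δp² + δx² + δb²) = √(0.00151 + 1.21e-06 + 0.000100) = 0.0402
Q = 0.194, so δQ/Q = 0.0402/0.194 = 0.207.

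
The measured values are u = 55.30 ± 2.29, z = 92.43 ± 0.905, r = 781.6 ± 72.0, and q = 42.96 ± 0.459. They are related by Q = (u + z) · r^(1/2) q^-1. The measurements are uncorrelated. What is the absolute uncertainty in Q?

Let w = u + z = 147.7. δw = √(δu² + δz²) = √(5.24 + 0.819) = 2.46, so δw/w = 0.0167.
Q is then a monomial in w, r, q:
δQ/Q = √((δw/w)² + (½·δr/r)² + (-1·δq/q)²) = √(0.000278 + 0.00212 + 0.000114) = 0.0501
Q = 96.14, so δQ = 0.0501 × 96.14 = 4.82.

4.82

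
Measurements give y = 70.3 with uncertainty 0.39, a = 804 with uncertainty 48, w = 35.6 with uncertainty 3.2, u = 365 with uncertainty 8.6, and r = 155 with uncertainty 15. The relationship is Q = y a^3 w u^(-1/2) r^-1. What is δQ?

9.79e+07

For a monomial Q ∝ y, a^3, w, u^(-1/2), r^-1, fractional errors add in quadrature:
  (1·δy/y)² = (1×0.00555)² = 3.08e-05;  (3·δa/a)² = (3×0.0597)² = 0.0321;  (1·δw/w)² = (1×0.0899)² = 0.00808;  (−½·δu/u)² = (-0.5×0.0236)² = 0.000139;  (-1·δr/r)² = (-1×0.0968)² = 0.00937
δQ/Q = √(0.0497) = 0.223
Q = 4.39e+08, so δQ = 0.223 × 4.39e+08 = 9.79e+07.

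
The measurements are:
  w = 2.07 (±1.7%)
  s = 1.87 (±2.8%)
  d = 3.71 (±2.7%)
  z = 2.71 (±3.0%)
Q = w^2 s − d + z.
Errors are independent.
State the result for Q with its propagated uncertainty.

Let p = w^2·s = 8.01. δp/p = √((2·δw/w)² + (1·δs/s)²) = √(0.00116 + 0.000784) = 0.0440, so δp = 0.353.
Q = p − d + z: δQ = √(δp² + δd² + δz²) = √(0.125 + 0.0100 + 0.00661) = 0.376
Q = 7.01.

7.01 ± 0.376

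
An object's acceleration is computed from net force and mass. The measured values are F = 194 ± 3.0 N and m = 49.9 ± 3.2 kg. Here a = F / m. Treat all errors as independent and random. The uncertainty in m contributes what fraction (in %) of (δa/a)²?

(δa/a)² = (1·δF/F)² + (-1·δm/m)²
  F term: (1×0.0155)² = 0.000239
  m term: (-1×0.0641)² = 0.00411
Total = 0.00435. Share from m = 0.00411/0.00435 = 0.945.

94.5%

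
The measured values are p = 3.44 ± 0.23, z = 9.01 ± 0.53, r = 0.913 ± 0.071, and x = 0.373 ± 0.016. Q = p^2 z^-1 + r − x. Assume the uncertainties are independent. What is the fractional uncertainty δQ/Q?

0.111

Let w = p^2·z^-1 = 1.31. δw/w = √((2·δp/p)² + (-1·δz/z)²) = √(0.0179 + 0.00346) = 0.146, so δw = 0.192.
Q = w + r − x: δQ = √(δw² + δr² + δx²) = √(0.0368 + 0.00504 + 0.000256) = 0.205
Q = 1.85, so δQ/Q = 0.205/1.85 = 0.111.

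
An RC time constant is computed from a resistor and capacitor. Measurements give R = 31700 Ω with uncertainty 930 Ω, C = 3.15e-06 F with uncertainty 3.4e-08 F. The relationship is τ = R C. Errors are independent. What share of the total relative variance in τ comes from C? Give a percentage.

11.9%

(δτ/τ)² = (1·δR/R)² + (1·δC/C)²
  R term: (1×0.0293)² = 0.000861
  C term: (1×0.0108)² = 0.000117
Total = 0.000977. Share from C = 0.000117/0.000977 = 0.119.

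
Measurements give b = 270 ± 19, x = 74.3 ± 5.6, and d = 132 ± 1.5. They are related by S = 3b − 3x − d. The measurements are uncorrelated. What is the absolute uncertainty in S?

Sums and differences: (δS)² = Σ (cᵢ δxᵢ)².
  (3·δb)² = 3250;  (3·δx)² = 282;  (δd)² = 2.25
δS = √(3530) = 59.4

59.4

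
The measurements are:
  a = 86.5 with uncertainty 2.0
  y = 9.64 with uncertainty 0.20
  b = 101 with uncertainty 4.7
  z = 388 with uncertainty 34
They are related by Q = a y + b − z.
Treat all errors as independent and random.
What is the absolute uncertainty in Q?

43.0

Let p = a·y = 834. δp/p = √((1·δa/a)² + (1·δy/y)²) = √(0.000535 + 0.000430) = 0.0311, so δp = 25.9.
Q = p + b − z: δQ = √(δp² + δb² + δz²) = √(671 + 22.1 + 1160) = 43.0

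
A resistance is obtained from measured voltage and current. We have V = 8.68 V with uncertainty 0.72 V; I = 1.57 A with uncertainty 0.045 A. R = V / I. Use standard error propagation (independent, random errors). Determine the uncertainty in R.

0.485 Ω

For a monomial R ∝ V, I^-1, fractional errors add in quadrature:
  (1·δV/V)² = (1×0.0829)² = 0.00688;  (-1·δI/I)² = (-1×0.0287)² = 0.000822
δR/R = √(0.00770) = 0.0878
R = 5.53 Ω, so δR = 0.0878 × 5.53 = 0.485 Ω.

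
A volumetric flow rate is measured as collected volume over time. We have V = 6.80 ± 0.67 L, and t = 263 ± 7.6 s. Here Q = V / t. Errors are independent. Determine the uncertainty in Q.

Q is a product of powers, so relative uncertainties combine in quadrature:
  (1·δV/V)² = (1×0.0985)² = 0.00971;  (-1·δt/t)² = (-1×0.0289)² = 0.000835
δQ/Q = √(0.0105) = 0.103
Q = 0.0259 L/s, so δQ = 0.103 × 0.0259 = 0.00265 L/s.

0.00265 L/s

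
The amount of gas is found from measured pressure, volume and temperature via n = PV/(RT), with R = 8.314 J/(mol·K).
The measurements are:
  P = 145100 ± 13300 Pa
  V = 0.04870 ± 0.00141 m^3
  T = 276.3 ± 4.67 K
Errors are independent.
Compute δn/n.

0.0976

For a monomial n ∝ P, V, T^-1, fractional errors add in quadrature:
  (1·δP/P)² = (1×0.0917)² = 0.00840;  (1·δV/V)² = (1×0.0290)² = 0.000838;  (-1·δT/T)² = (-1×0.0169)² = 0.000286
δn/n = √(0.00953) = 0.0976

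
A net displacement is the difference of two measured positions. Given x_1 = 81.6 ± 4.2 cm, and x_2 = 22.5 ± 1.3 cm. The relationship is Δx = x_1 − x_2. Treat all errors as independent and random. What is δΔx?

Absolute uncertainties add in quadrature for a linear combination:
  (δx_1)² = 17.6;  (δx_2)² = 1.69
δΔx = √(19.3) = 4.40 cm

4.40 cm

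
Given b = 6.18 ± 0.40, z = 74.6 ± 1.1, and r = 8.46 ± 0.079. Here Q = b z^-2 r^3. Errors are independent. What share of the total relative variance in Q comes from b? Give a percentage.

71.7%

(δQ/Q)² = (1·δb/b)² + (-2·δz/z)² + (3·δr/r)²
  b term: (1×0.0647)² = 0.00419
  z term: (-2×0.0147)² = 0.000870
  r term: (3×0.00934)² = 0.000785
Total = 0.00584. Share from b = 0.00419/0.00584 = 0.717.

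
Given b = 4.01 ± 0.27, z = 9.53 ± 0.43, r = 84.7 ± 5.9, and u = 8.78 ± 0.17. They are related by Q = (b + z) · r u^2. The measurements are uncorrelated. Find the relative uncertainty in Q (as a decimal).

0.0881

Let w = b + z = 13.5. δw = √(δb² + δz²) = √(0.0729 + 0.185) = 0.508, so δw/w = 0.0375.
Q is then a monomial in w, r, u:
δQ/Q = √((δw/w)² + (1·δr/r)² + (2·δu/u)²) = √(0.00141 + 0.00485 + 0.00150) = 0.0881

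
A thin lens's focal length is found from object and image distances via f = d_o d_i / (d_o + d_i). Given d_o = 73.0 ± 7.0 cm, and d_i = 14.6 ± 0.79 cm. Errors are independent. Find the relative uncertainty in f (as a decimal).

0.0478

∂f/∂d_o = (d_i/(d_o+d_i))² = 0.0278;  ∂f/∂d_i = (d_o/(d_o+d_i))² = 0.694
δf = √((∂f/∂d_o · δd_o)² + (∂f/∂d_i · δd_i)²) = √(0.0378 + 0.301) = 0.582 cm
f = 12.2 cm, so δf/f = 0.582/12.2 = 0.0478.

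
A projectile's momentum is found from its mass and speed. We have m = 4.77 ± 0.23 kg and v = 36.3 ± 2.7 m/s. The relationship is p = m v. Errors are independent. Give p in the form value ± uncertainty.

173 ± 15.3 kg·m/s

p is a product of powers, so relative uncertainties combine in quadrature:
  (1·δm/m)² = (1×0.0482)² = 0.00232;  (1·δv/v)² = (1×0.0744)² = 0.00553
δp/p = √(0.00786) = 0.0886
p = 173 kg·m/s, so δp = 0.0886 × 173 = 15.3 kg·m/s.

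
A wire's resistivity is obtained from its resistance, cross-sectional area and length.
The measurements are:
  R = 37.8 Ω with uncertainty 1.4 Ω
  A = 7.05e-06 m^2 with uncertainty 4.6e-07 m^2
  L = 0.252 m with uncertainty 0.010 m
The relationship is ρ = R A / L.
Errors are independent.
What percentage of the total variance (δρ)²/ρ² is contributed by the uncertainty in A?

59.1%

(δρ/ρ)² = (1·δR/R)² + (1·δA/A)² + (-1·δL/L)²
  R term: (1×0.0370)² = 0.00137
  A term: (1×0.0652)² = 0.00426
  L term: (-1×0.0397)² = 0.00157
Total = 0.00720. Share from A = 0.00426/0.00720 = 0.591.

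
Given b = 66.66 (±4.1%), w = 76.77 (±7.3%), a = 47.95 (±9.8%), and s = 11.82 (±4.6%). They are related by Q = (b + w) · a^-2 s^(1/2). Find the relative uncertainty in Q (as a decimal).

0.202

Let u = b + w = 143.4. δu = √(δb² + δw²) = √(7.47 + 31.4) = 6.24, so δu/u = 0.0435.
Q is then a monomial in u, a, s:
δQ/Q = √((δu/u)² + (-2·δa/a)² + (½·δs/s)²) = √(0.00189 + 0.0384 + 0.000529) = 0.202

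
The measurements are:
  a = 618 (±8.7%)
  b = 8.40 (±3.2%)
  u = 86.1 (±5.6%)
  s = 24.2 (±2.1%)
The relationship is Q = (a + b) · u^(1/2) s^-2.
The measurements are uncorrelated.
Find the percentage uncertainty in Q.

Let w = a + b = 626. δw = √(δa² + δb²) = √(2890 + 0.0723) = 53.8, so δw/w = 0.0858.
Q is then a monomial in w, u, s:
δQ/Q = √((δw/w)² + (½·δu/u)² + (-2·δs/s)²) = √(0.00737 + 0.000784 + 0.00176) = 0.0996

9.96%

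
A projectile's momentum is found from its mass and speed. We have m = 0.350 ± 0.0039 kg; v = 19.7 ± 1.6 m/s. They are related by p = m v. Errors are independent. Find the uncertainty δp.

0.565 kg·m/s

Each factor contributes (exponent × relative error)² to (δp/p)²:
  (1·δm/m)² = (1×0.0111)² = 0.000124;  (1·δv/v)² = (1×0.0812)² = 0.00660
δp/p = √(0.00672) = 0.0820
p = 6.89 kg·m/s, so δp = 0.0820 × 6.89 = 0.565 kg·m/s.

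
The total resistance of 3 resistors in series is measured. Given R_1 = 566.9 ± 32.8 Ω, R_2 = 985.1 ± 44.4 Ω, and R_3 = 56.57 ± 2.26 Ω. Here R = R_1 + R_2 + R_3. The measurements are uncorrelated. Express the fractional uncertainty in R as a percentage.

3.43%

For a sum/difference, combine absolute errors in quadrature:
  (δR_1)² = 1080;  (δR_2)² = 1970;  (δR_3)² = 5.11
δR = √(3050) = 55.2 Ω
R = 1609 Ω, so δR/R = 55.2/1609 = 0.0343.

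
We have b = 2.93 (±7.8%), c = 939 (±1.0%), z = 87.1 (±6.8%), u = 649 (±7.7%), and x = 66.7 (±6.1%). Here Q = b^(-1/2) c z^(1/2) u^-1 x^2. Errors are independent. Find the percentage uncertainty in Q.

Q is a product of powers, so relative uncertainties combine in quadrature:
  (−½·δb/b)² = (-0.5×0.0780)² = 0.00152;  (1·δc/c)² = (1×0.0100)² = 0.000100;  (½·δz/z)² = (0.5×0.0680)² = 0.00116;  (-1·δu/u)² = (-1×0.0770)² = 0.00593;  (2·δx/x)² = (2×0.0610)² = 0.0149
δQ/Q = √(0.0236) = 0.154

15.4%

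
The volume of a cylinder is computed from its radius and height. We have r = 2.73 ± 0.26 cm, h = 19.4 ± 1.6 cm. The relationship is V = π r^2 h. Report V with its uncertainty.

454 ± 94.3 cm^3

Relative error in a monomial: (δV/V)² = Σ (nᵢ · δxᵢ/xᵢ)².
  (2·δr/r)² = (2×0.0952)² = 0.0363;  (1·δh/h)² = (1×0.0825)² = 0.00680
δV/V = √(0.0431) = 0.208
V = 454 cm^3, so δV = 0.208 × 454 = 94.3 cm^3.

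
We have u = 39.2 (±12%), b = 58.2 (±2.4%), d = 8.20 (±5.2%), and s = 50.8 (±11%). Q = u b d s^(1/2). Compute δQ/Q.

0.144

Each factor contributes (exponent × relative error)² to (δQ/Q)²:
  (1·δu/u)² = (1×0.120)² = 0.0144;  (1·δb/b)² = (1×0.0240)² = 0.000576;  (1·δd/d)² = (1×0.0520)² = 0.00270;  (½·δs/s)² = (0.5×0.110)² = 0.00303
δQ/Q = √(0.0207) = 0.144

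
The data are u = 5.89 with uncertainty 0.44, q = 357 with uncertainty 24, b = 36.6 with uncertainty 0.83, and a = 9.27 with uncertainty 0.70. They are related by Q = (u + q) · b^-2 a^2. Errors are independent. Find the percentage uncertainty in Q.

17.1%

Let w = u + q = 363. δw = √(δu² + δq²) = √(0.194 + 576) = 24.0, so δw/w = 0.0661.
Q is then a monomial in w, b, a:
δQ/Q = √((δw/w)² + (-2·δb/b)² + (2·δa/a)²) = √(0.00438 + 0.00206 + 0.0228) = 0.171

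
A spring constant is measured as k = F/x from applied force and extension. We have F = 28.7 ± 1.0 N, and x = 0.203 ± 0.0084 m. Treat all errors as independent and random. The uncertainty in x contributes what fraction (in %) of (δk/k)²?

(δk/k)² = (1·δF/F)² + (-1·δx/x)²
  F term: (1×0.0348)² = 0.00121
  x term: (-1×0.0414)² = 0.00171
Total = 0.00293. Share from x = 0.00171/0.00293 = 0.585.

58.5%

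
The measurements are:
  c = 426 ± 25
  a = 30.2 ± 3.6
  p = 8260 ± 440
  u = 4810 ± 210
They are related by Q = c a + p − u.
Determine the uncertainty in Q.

Let w = c·a = 12900. δw/w = √((1·δc/c)² + (1·δa/a)²) = √(0.00344 + 0.0142) = 0.133, so δw = 1710.
Q = w + p − u: δQ = √(δw² + δp² + δu²) = √(2.92e+06 + 1.94e+05 + 44100) = 1780

1780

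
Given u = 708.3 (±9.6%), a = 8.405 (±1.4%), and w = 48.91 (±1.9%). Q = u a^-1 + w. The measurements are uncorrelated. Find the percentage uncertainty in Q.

6.18%

Let p = u·a^-1 = 84.27. δp/p = √((1·δu/u)² + (-1·δa/a)²) = √(0.00922 + 0.000196) = 0.0970, so δp = 8.18.
Q = p + w: δQ = √(δp² + δw²) = √(66.8 + 0.864) = 8.23
Q = 133.2, so δQ/Q = 8.23/133.2 = 0.0618.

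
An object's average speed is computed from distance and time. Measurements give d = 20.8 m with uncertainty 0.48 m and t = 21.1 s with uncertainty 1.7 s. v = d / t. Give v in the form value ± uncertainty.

0.986 ± 0.0826 m/s

v is a product of powers, so relative uncertainties combine in quadrature:
  (1·δd/d)² = (1×0.0231)² = 0.000533;  (-1·δt/t)² = (-1×0.0806)² = 0.00649
δv/v = √(0.00702) = 0.0838
v = 0.986 m/s, so δv = 0.0838 × 0.986 = 0.0826 m/s.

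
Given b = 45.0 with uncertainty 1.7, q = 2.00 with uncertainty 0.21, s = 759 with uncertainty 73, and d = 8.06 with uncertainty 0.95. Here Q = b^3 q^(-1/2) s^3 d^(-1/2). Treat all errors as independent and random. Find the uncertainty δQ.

3.17e+12

Q is a product of powers, so relative uncertainties combine in quadrature:
  (3·δb/b)² = (3×0.0378)² = 0.0128;  (−½·δq/q)² = (-0.5×0.105)² = 0.00276;  (3·δs/s)² = (3×0.0962)² = 0.0833;  (−½·δd/d)² = (-0.5×0.118)² = 0.00347
δQ/Q = √(0.102) = 0.320
Q = 9.92e+12, so δQ = 0.320 × 9.92e+12 = 3.17e+12.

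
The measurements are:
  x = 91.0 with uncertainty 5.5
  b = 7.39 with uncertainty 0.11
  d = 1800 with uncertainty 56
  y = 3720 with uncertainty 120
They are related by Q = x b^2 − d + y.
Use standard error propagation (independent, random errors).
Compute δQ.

Let p = x·b^2 = 4970. δp/p = √((1·δx/x)² + (2·δb/b)²) = √(0.00365 + 0.000886) = 0.0674, so δp = 335.
Q = p − d + y: δQ = √(δp² + δd² + δy²) = √(1.12e+05 + 3140 + 14400) = 360

360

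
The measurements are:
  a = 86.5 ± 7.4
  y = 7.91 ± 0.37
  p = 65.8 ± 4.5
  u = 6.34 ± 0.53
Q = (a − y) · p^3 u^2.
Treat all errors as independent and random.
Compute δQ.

2.53e+08

Let w = a − y = 78.6. δw = √(δa² + δy²) = √(54.8 + 0.137) = 7.41, so δw/w = 0.0943.
Q is then a monomial in w, p, u:
δQ/Q = √((δw/w)² + (3·δp/p)² + (2·δu/u)²) = √(0.00889 + 0.0421 + 0.0280) = 0.281
Q = 9e+08, so δQ = 0.281 × 9e+08 = 2.53e+08.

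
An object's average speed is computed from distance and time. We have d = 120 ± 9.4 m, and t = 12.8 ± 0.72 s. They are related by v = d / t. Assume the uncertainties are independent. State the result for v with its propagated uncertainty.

For a monomial v ∝ d, t^-1, fractional errors add in quadrature:
  (1·δd/d)² = (1×0.0783)² = 0.00614;  (-1·δt/t)² = (-1×0.0562)² = 0.00316
δv/v = √(0.00930) = 0.0964
v = 9.38 m/s, so δv = 0.0964 × 9.38 = 0.904 m/s.

9.38 ± 0.904 m/s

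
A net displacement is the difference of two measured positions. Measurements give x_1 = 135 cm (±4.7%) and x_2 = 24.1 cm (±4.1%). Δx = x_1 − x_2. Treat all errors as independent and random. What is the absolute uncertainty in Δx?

For a sum/difference, combine absolute errors in quadrature:
  (δx_1)² = 40.3;  (δx_2)² = 0.976
δΔx = √(41.2) = 6.42 cm

6.42 cm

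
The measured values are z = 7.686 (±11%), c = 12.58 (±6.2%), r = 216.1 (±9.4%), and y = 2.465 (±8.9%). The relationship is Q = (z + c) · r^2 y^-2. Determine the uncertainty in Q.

41300

Let u = z + c = 20.27. δu = √(δz² + δc²) = √(0.715 + 0.608) = 1.15, so δu/u = 0.0568.
Q is then a monomial in u, r, y:
δQ/Q = √((δu/u)² + (2·δr/r)² + (-2·δy/y)²) = √(0.00322 + 0.0353 + 0.0317) = 0.265
Q = 155800, so δQ = 0.265 × 155800 = 41300.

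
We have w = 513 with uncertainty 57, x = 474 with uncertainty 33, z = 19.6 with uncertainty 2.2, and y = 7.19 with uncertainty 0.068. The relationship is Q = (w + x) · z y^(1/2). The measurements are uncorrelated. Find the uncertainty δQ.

Let u = w + x = 987. δu = √(δw² + δx²) = √(3250 + 1090) = 65.9, so δu/u = 0.0667.
Q is then a monomial in u, z, y:
δQ/Q = √((δu/u)² + (1·δz/z)² + (½·δy/y)²) = √(0.00445 + 0.0126 + 2.24e-05) = 0.131
Q = 51900, so δQ = 0.131 × 51900 = 6780.

6780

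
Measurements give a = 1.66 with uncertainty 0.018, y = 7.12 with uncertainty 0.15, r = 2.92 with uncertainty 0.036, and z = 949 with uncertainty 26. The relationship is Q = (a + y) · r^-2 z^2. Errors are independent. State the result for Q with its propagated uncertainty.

(9.27 ± 0.580) × 10^5

Let u = a + y = 8.78. δu = √(δa² + δy²) = √(0.000324 + 0.0225) = 0.151, so δu/u = 0.0172.
Q is then a monomial in u, r, z:
δQ/Q = √((δu/u)² + (-2·δr/r)² + (2·δz/z)²) = √(0.000296 + 0.000608 + 0.00300) = 0.0625
Q = 9.27e+05, so δQ = 0.0625 × 9.27e+05 = 58000.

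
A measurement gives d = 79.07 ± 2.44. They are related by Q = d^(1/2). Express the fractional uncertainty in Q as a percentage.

Q ∝ d^(1/2), so δQ/Q = |½| · δd/d = 0.5 × 0.0309 = 0.0154.

1.54%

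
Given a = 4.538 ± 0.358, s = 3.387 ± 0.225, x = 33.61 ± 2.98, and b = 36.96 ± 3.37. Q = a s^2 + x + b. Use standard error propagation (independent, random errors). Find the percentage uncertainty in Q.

Let p = a·s^2 = 52.06. δp/p = √((1·δa/a)² + (2·δs/s)²) = √(0.00622 + 0.0177) = 0.155, so δp = 8.04.
Q = p + x + b: δQ = √(δp² + δx² + δb²) = √(64.7 + 8.88 + 11.4) = 9.22
Q = 122.6, so δQ/Q = 9.22/122.6 = 0.0752.

7.52%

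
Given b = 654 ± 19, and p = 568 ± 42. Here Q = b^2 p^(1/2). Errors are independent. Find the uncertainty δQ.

7.02e+05

Products/powers → add relative errors in quadrature, weighted by exponent:
  (2·δb/b)² = (2×0.0291)² = 0.00338;  (½·δp/p)² = (0.5×0.0739)² = 0.00137
δQ/Q = √(0.00474) = 0.0689
Q = 1.02e+07, so δQ = 0.0689 × 1.02e+07 = 7.02e+05.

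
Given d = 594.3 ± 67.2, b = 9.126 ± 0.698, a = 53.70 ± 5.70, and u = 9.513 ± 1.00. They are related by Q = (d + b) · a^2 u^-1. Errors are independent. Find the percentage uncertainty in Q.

Let w = d + b = 603.4. δw = √(δd² + δb²) = √(4520 + 0.487) = 67.2, so δw/w = 0.111.
Q is then a monomial in w, a, u:
δQ/Q = √((δw/w)² + (2·δa/a)² + (-1·δu/u)²) = √(0.0124 + 0.0451 + 0.0111) = 0.262

26.2%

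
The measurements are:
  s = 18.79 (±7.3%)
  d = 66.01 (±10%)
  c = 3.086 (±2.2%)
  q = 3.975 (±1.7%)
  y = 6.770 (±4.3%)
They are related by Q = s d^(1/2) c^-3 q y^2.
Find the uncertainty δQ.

For a monomial Q ∝ s, d^(1/2), c^-3, q, y^2, fractional errors add in quadrature:
  (1·δs/s)² = (1×0.0730)² = 0.00533;  (½·δd/d)² = (0.5×0.100)² = 0.00250;  (-3·δc/c)² = (-3×0.0220)² = 0.00436;  (1·δq/q)² = (1×0.0170)² = 0.000289;  (2·δy/y)² = (2×0.0430)² = 0.00740
δQ/Q = √(0.0199) = 0.141
Q = 946.4, so δQ = 0.141 × 946.4 = 133.

133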